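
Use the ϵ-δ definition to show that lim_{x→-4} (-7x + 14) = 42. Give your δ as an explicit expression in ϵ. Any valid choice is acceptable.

Fix ϵ > 0. We need δ > 0 so that 0 < |x + 4| < δ implies |(-7x + 14) − 42| < ϵ.
Since (-7x + 14) − 42 = -7(x + 4), we have |(-7x + 14) − 42| = 7|x + 4|.
Thus it suffices that |x + 4| < ϵ/7.
Choosing δ = ϵ/7 gives |(-7x + 14) − 42| = 7|x + 4| < ϵ whenever |x + 4| < δ.

δ = ϵ/7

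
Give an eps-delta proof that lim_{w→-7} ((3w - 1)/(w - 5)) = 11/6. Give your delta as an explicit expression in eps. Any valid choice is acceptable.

Fix eps > 0. We want delta > 0 with 0 < |w + 7| < delta ⇒ |(3w - 1)/(w - 5) − (11/6)| < eps.
Combining over a common denominator, (3w - 1)/(w - 5) − (11/6) = [(3w - 1)·(-12) − (-22)·(w - 5)] / [(-12)·(w - 5)] = -14(w + 7) / ((-12)(w - 5)).
So |(3w - 1)/(w - 5) − (11/6)| = 14|w + 7| / (12·|w − 5|).
Require delta ≤ 6, so |w − 5| ≥ |-12| − |w + 7| > 12 − 6 = 6.
Hence |(3w - 1)/(w - 5) − (11/6)| < 14|w + 7|/(12·6) = (7/36)|w + 7|, which is < eps once |w + 7| < (36/7)eps.
Take delta = min(6, (36/7)eps). Then 0 < |w + 7| < delta forces both bounds, so |(3w - 1)/(w - 5) − (11/6)| < eps.

delta = min(6, (36/7)eps)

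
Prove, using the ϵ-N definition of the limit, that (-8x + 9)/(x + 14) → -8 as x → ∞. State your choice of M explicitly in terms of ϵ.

Let ϵ > 0 be given. We seek M > 0 such that x > M implies |(-8x + 9)/(x + 14) + 8| < ϵ.
(-8x + 9)/(x + 14) + 8 = ((-8x + 9) − (-8)(x + 14)) / ((x + 14)) = 121/((x + 14)).
For x > 0 we have x + 14 > x, so |(-8x + 9)/(x + 14) + 8| = 121/((x + 14)) < 121/(x) = 121/x.
Thus |(-8x + 9)/(x + 14) + 8| < ϵ whenever x > 121/ϵ.
Take M = 121/ϵ. If x > M then |(-8x + 9)/(x + 14) + 8| < 121/x < ϵ.

M = 121/ϵ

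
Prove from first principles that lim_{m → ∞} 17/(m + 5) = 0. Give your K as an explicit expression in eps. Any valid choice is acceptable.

K = 17/eps

Let eps > 0. For m ≥ 1, |17/(m + 5) − 0| = 17/(m + 5) ≤ 17/m.
We need 17/m < eps, i.e. m > 17/eps.
Take K = 17/eps. If m > K then |17/(m + 5)| ≤ 17/m < eps.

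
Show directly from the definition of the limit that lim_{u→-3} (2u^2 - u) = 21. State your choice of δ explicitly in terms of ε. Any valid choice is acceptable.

Let ε > 0 be given. We want δ > 0 such that 0 < |u + 3| < δ implies |(2u^2 - u) − 21| < ε.
(2u^2 - u) − 21 = 2u^2 - u - 21 = (u + 3)(2u - 7).
So |(2u^2 - u) − 21| = |u + 3|·|2u - 7|.
Assume first that |u + 3| < 2, so |u| < 5. Then |2u - 7| ≤ 2·5 + 7 = 17.
Hence |(2u^2 - u) − 21| ≤ 17|u + 3| < ε provided |u + 3| < ε/17.
Take δ = min(2, ε/17). Then 0 < |u + 3| < δ gives both |u + 3| < 2 and |u + 3| < ε/17, so |(2u^2 - u) − 21| < ε.

δ = min(2, ε/17)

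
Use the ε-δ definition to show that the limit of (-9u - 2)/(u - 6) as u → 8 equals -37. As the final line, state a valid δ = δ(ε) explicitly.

δ = min(1, (1/28)ε)

Let ε > 0 be given. We want δ > 0 with 0 < |u − 8| < δ ⇒ |(-9u - 2)/(u - 6) + 37| < ε.
Combining over a common denominator, (-9u - 2)/(u - 6) + 37 = [(-9u - 2)·2 − (-74)·(u - 6)] / [2·(u - 6)] = 56(u − 8) / (2(u - 6)).
So |(-9u - 2)/(u - 6) + 37| = 56|u − 8| / (2·|u − 6|).
Restrict δ ≤ 1. Then |u − 8| < 1 gives |u − 6| = |(u − 8) + 2| ≥ 2 − 1 = 1.
Hence |(-9u - 2)/(u - 6) + 37| < 56|u − 8|/(2·1) = 28|u − 8|, which is < ε once |u − 8| < (1/28)ε.
Take δ = min(1, (1/28)ε). Then 0 < |u − 8| < δ forces both bounds, so |(-9u - 2)/(u - 6) + 37| < ε.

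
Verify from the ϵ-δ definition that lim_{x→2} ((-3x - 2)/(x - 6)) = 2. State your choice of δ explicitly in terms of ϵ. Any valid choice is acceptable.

δ = min(2, (2/5)ϵ)

Let ϵ > 0 be given. We want δ > 0 with 0 < |x − 2| < δ ⇒ |(-3x - 2)/(x - 6) − 2| < ϵ.
Combining over a common denominator, (-3x - 2)/(x - 6) − 2 = [(-3x - 2)·(-4) − (-8)·(x - 6)] / [(-4)·(x - 6)] = 20(x − 2) / ((-4)(x - 6)).
So |(-3x - 2)/(x - 6) − 2| = 20|x − 2| / (4·|x − 6|).
Restrict δ ≤ 2. Then |x − 2| < 2 gives |x − 6| = |(x − 2) + (-4)| ≥ 4 − 2 = 2.
Hence |(-3x - 2)/(x - 6) − 2| < 20|x − 2|/(4·2) = (5/2)|x − 2|, which is < ϵ once |x − 2| < (2/5)ϵ.
Take δ = min(2, (2/5)ϵ). Then 0 < |x − 2| < δ forces both bounds, so |(-3x - 2)/(x - 6) − 2| < ϵ.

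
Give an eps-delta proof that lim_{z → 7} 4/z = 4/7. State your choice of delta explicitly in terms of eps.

Suppose eps > 0. We seek delta > 0 such that 0 < |z − 7| < delta implies |4/z − (4/7)| < eps.
|4/z − (4/7)| = 4·|7 − z|/(7·|z|) = 4|z − 7|/(7|z|).
Require delta ≤ 7/2 so that |z| > 7 − 7/2 = 7/2, hence 7|z| > 49/2.
Then |4/z − (4/7)| < 4|z − 7|/(49/2), which is < eps when |z − 7| < (49/8)eps.
Take delta = min(7/2, (49/8)eps). Then 0 < |z − 7| < delta gives both |z − 7| < 7/2 and |z − 7| < (49/8)eps, so |4/z − (4/7)| < eps.

delta = min(7/2, (49/8)eps)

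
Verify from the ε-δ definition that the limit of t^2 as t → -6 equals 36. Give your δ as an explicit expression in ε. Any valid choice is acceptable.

δ = min(2, ε/14)

Fix ε > 0. We seek δ > 0 with 0 < |t + 6| < δ ⇒ |t^2 − 36| < ε.
Factor: t^2 − 36 = (t + 6)(t - 6), so |t^2 − 36| = |t + 6|·|t - 6|.
Restrict δ ≤ 2. Then |t + 6| < 2 gives |t| < 8, so by the triangle inequality |t - 6| ≤ 8 + 6 = 14.
Hence |t^2 − 36| ≤ 14|t + 6|, which is < ε once |t + 6| < ε/14.
Take δ = min(2, ε/14). If 0 < |t + 6| < δ then both bounds hold and |t^2 − 36| ≤ 14|t + 6| < 14·(ε/14) = ε.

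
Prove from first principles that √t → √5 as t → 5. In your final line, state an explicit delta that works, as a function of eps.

Let eps > 0. We want delta > 0 such that 0 < |t − 5| < delta implies |√t − √5| < eps.
Rationalise: √t − √5 = (t − 5)/(√t + √5), so |√t − √5| = |t − 5|/(√t + √5).
Restrict delta ≤ 5 so that |t − 5| < 5 forces t > 0, and then √t + √5 > √5.
Hence |√t − √5| < |t − 5|/√5, which is < eps once |t − 5| < √5·eps.
Take delta = min(5, √5·eps). If 0 < |t − 5| < delta then t > 0 and |√t − √5| < |t − 5|/√5 < eps.

delta = min(5, √5·eps)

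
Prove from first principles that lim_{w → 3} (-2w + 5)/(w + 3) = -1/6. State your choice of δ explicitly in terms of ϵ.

δ = min(3, (18/11)ϵ)

Fix ϵ > 0. We want δ > 0 with 0 < |w − 3| < δ ⇒ |(-2w + 5)/(w + 3) + 1/6| < ϵ.
Combining over a common denominator, (-2w + 5)/(w + 3) + 1/6 = [(-2w + 5)·6 − (-1)·(w + 3)] / [6·(w + 3)] = -11(w − 3) / (6(w + 3)).
So |(-2w + 5)/(w + 3) + 1/6| = 11|w − 3| / (6·|w + 3|).
Restrict δ ≤ 3. Then |w − 3| < 3 gives |w + 3| = |(w − 3) + 6| ≥ 6 − 3 = 3.
Hence |(-2w + 5)/(w + 3) + 1/6| < 11|w − 3|/(6·3) = (11/18)|w − 3|, which is < ϵ once |w − 3| < (18/11)ϵ.
Take δ = min(3, (18/11)ϵ). Then 0 < |w − 3| < δ forces both bounds, so |(-2w + 5)/(w + 3) + 1/6| < ϵ.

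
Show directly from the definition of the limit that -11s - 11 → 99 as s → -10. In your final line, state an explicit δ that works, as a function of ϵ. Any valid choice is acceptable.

δ = ϵ/11

Let ϵ > 0 be given. We need δ > 0 so that 0 < |s + 10| < δ implies |(-11s - 11) − 99| < ϵ.
|(-11s - 11) − 99| = |-11s - 110| = 11|s + 10|.
Thus it suffices that |s + 10| < ϵ/11.
Take δ = ϵ/11. If 0 < |s + 10| < δ then |(-11s - 11) − 99| = 11|s + 10| < 11·(ϵ/11) = ϵ.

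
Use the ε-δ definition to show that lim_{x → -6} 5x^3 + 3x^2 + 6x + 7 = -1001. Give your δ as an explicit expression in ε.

δ = min(1, ε/602)

Let ε > 0 be given. We want δ > 0 such that 0 < |x + 6| < δ implies |(5x^3 + 3x^2 + 6x + 7) + 1001| < ε.
(5x^3 + 3x^2 + 6x + 7) + 1001 = 5x^3 + 3x^2 + 6x + 1008 = (x + 6)(5x^2 - 27x + 168).
So |(5x^3 + 3x^2 + 6x + 7) + 1001| = |x + 6|·|5x^2 - 27x + 168|.
Assume first that |x + 6| < 1, so |x| < 7. Then |5x^2 - 27x + 168| ≤ 5·7^2 + 27·7 + 168 = 602.
Hence |(5x^3 + 3x^2 + 6x + 7) + 1001| ≤ 602|x + 6| < ε provided |x + 6| < ε/602.
Choosing δ = min(1, ε/602) ensures both conditions, hence |(5x^3 + 3x^2 + 6x + 7) + 1001| < ε.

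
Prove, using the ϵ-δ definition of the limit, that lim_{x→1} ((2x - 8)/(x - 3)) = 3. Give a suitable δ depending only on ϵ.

δ = min(1, ϵ)

Let ϵ > 0. We want δ > 0 with 0 < |x − 1| < δ ⇒ |(2x - 8)/(x - 3) − 3| < ϵ.
Combining over a common denominator, (2x - 8)/(x - 3) − 3 = [(2x - 8)·(-2) − (-6)·(x - 3)] / [(-2)·(x - 3)] = 2(x − 1) / ((-2)(x - 3)).
So |(2x - 8)/(x - 3) − 3| = 2|x − 1| / (2·|x − 3|).
Restrict δ ≤ 1. Then |x − 1| < 1 gives |x − 3| = |(x − 1) + (-2)| ≥ 2 − 1 = 1.
Hence |(2x - 8)/(x - 3) − 3| < 2|x − 1|/(2·1) = |x − 1|, which is < ϵ once |x − 1| < ϵ.
Take δ = min(1, ϵ). Then 0 < |x − 1| < δ forces both bounds, so |(2x - 8)/(x - 3) − 3| < ϵ.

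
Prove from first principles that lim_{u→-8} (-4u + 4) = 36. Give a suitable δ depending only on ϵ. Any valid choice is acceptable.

δ = ϵ/4

Suppose ϵ > 0. We need δ > 0 so that 0 < |u + 8| < δ implies |(-4u + 4) − 36| < ϵ.
Since (-4u + 4) − 36 = -4(u + 8), we have |(-4u + 4) − 36| = 4|u + 8|.
So 4|u + 8| < ϵ exactly when |u + 8| < ϵ/4.
Take δ = ϵ/4. If 0 < |u + 8| < δ then |(-4u + 4) − 36| = 4|u + 8| < 4·(ϵ/4) = ϵ.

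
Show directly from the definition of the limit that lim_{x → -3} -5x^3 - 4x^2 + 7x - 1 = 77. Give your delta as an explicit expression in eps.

delta = min(1, eps/150)

Let eps > 0 be given. We want delta > 0 such that 0 < |x + 3| < delta implies |(-5x^3 - 4x^2 + 7x - 1) − 77| < eps.
(-5x^3 - 4x^2 + 7x - 1) − 77 = -5x^3 - 4x^2 + 7x - 78 = (x + 3)(-5x^2 + 11x - 26).
So |(-5x^3 - 4x^2 + 7x - 1) − 77| = |x + 3|·|-5x^2 + 11x - 26|.
Require delta ≤ 1. Then |x + 3| < 1 gives |x| < 4, and by the triangle inequality |-5x^2 + 11x - 26| ≤ 5·4^2 + 11·4 + 26 = 150.
Hence |(-5x^3 - 4x^2 + 7x - 1) − 77| ≤ 150|x + 3| < eps provided |x + 3| < eps/150.
Choosing delta = min(1, eps/150) ensures both conditions, hence |(-5x^3 - 4x^2 + 7x - 1) − 77| < eps.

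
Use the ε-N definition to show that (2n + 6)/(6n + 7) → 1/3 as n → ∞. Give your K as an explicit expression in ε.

Suppose ε > 0. For n ≥ 1, |(2n + 6)/(6n + 7) − (1/3)| = |22|/(6(6n + 7)) = 22/(6(6n + 7)).
Since 6n + 7 ≥ 6n for n ≥ 1, this is ≤ 22/(6·6n) = (11/18)/n.
So |(2n + 6)/(6n + 7) − (1/3)| < ε whenever n > (11/18)/ε.
Take K = (11/18)/ε. If n > K then |(2n + 6)/(6n + 7) − (1/3)| ≤ (11/18)/n < ε.

K = (11/18)/ε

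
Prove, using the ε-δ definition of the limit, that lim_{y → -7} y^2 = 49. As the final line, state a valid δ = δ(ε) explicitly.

δ = min(1, ε/15)

Suppose ε > 0. We seek δ > 0 with 0 < |y + 7| < δ ⇒ |y^2 − 49| < ε.
Factor: y^2 − 49 = (y + 7)(y - 7), so |y^2 − 49| = |y + 7|·|y - 7|.
Restrict δ ≤ 1. Then |y + 7| < 1 gives |y| < 8, so by the triangle inequality |y - 7| ≤ 8 + 7 = 15.
Hence |y^2 − 49| ≤ 15|y + 7|, which is < ε once |y + 7| < ε/15.
Take δ = min(1, ε/15). If 0 < |y + 7| < δ then both bounds hold and |y^2 − 49| ≤ 15|y + 7| < 15·(ε/15) = ε.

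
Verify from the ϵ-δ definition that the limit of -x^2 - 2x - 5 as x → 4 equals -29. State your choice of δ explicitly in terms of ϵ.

δ = min(1, ϵ/11)

Let ϵ > 0 be given. We want δ > 0 such that 0 < |x − 4| < δ implies |(-x^2 - 2x - 5) + 29| < ϵ.
(-x^2 - 2x - 5) + 29 = -x^2 - 2x + 24 = (x − 4)(-x - 6).
So |(-x^2 - 2x - 5) + 29| = |x − 4|·|-x - 6|.
Assume first that |x − 4| < 1, so |x| < 5. Then |-x - 6| ≤ 5 + 6 = 11.
Hence |(-x^2 - 2x - 5) + 29| ≤ 11|x − 4| < ϵ provided |x − 4| < ϵ/11.
Take δ = min(1, ϵ/11). Then 0 < |x − 4| < δ gives both |x − 4| < 1 and |x − 4| < ϵ/11, so |(-x^2 - 2x - 5) + 29| < ϵ.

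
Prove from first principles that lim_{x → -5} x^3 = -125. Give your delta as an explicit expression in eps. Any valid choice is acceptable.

delta = min(2, eps/109)

Fix eps > 0. We seek delta > 0 with 0 < |x + 5| < delta ⇒ |x^3 + 125| < eps.
Factor: x^3 + 125 = (x + 5)(x^2 - 5x + 25), so |x^3 + 125| = |x + 5|·|x^2 - 5x + 25|.
Impose delta ≤ 2 so that |x| < 7; then |x^2 - 5x + 25| ≤ 109.
Hence |x^3 + 125| ≤ 109|x + 5|, which is < eps once |x + 5| < eps/109.
Take delta = min(2, eps/109). If 0 < |x + 5| < delta then both bounds hold and |x^3 + 125| ≤ 109|x + 5| < 109·(eps/109) = eps.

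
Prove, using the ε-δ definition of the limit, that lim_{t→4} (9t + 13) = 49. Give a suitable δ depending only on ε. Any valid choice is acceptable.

δ = ε/9

Fix ε > 0. We need δ > 0 so that 0 < |t − 4| < δ implies |(9t + 13) − 49| < ε.
Since (9t + 13) − 49 = 9(t − 4), we have |(9t + 13) − 49| = 9|t − 4|.
So 9|t − 4| < ε exactly when |t − 4| < ε/9.
Choosing δ = ε/9 gives |(9t + 13) − 49| = 9|t − 4| < ε whenever |t − 4| < δ.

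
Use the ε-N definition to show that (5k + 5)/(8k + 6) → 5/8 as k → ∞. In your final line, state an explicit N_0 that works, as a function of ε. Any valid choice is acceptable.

N_0 = (5/32)/ε

Fix ε > 0. For k ≥ 1, |(5k + 5)/(8k + 6) − (5/8)| = |10|/(8(8k + 6)) = 10/(8(8k + 6)).
Since 8k + 6 ≥ 8k for k ≥ 1, this is ≤ 10/(8·8k) = (5/32)/k.
So |(5k + 5)/(8k + 6) − (5/8)| < ε whenever k > (5/32)/ε.
Take N_0 = (5/32)/ε. If k > N_0 then |(5k + 5)/(8k + 6) − (5/8)| ≤ (5/32)/k < ε.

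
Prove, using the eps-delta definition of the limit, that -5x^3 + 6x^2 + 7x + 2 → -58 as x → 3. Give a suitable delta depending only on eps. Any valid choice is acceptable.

delta = min(1, eps/136)

Fix eps > 0. We want delta > 0 such that 0 < |x − 3| < delta implies |(-5x^3 + 6x^2 + 7x + 2) + 58| < eps.
(-5x^3 + 6x^2 + 7x + 2) + 58 = -5x^3 + 6x^2 + 7x + 60 = (x − 3)(-5x^2 - 9x - 20).
So |(-5x^3 + 6x^2 + 7x + 2) + 58| = |x − 3|·|-5x^2 - 9x - 20|.
Assume first that |x − 3| < 1, so |x| < 4. Then |-5x^2 - 9x - 20| ≤ 5·4^2 + 9·4 + 20 = 136.
Hence |(-5x^3 + 6x^2 + 7x + 2) + 58| ≤ 136|x − 3| < eps provided |x − 3| < eps/136.
Take delta = min(1, eps/136). Then 0 < |x − 3| < delta gives both |x − 3| < 1 and |x − 3| < eps/136, so |(-5x^3 + 6x^2 + 7x + 2) + 58| < eps.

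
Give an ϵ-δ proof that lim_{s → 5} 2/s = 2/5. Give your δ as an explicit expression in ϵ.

Suppose ϵ > 0. We seek δ > 0 such that 0 < |s − 5| < δ implies |2/s − (2/5)| < ϵ.
|2/s − (2/5)| = 2·|5 − s|/(5·|s|) = 2|s − 5|/(5|s|).
Require δ ≤ 5/2 so that |s| > 5 − 5/2 = 5/2, hence 5|s| > 25/2.
Then |2/s − (2/5)| < 2|s − 5|/(25/2), which is < ϵ when |s − 5| < (25/4)ϵ.
Take δ = min(5/2, (25/4)ϵ). Then 0 < |s − 5| < δ gives both |s − 5| < 5/2 and |s − 5| < (25/4)ϵ, so |2/s − (2/5)| < ϵ.

δ = min(5/2, (25/4)ϵ)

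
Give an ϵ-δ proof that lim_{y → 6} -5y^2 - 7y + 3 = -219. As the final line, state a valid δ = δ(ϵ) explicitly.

δ = min(1, ϵ/72)

Suppose ϵ > 0. We want δ > 0 such that 0 < |y − 6| < δ implies |(-5y^2 - 7y + 3) + 219| < ϵ.
(-5y^2 - 7y + 3) + 219 = -5y^2 - 7y + 222 = (y − 6)(-5y - 37).
So |(-5y^2 - 7y + 3) + 219| = |y − 6|·|-5y - 37|.
Assume first that |y − 6| < 1, so |y| < 7. Then |-5y - 37| ≤ 5·7 + 37 = 72.
Hence |(-5y^2 - 7y + 3) + 219| ≤ 72|y − 6| < ϵ provided |y − 6| < ϵ/72.
Choosing δ = min(1, ϵ/72) ensures both conditions, hence |(-5y^2 - 7y + 3) + 219| < ϵ.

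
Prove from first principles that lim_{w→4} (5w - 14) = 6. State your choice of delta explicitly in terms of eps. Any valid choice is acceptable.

delta = eps/5

Let eps > 0 be given. We need delta > 0 so that 0 < |w − 4| < delta implies |(5w - 14) − 6| < eps.
Since (5w - 14) − 6 = 5(w − 4), we have |(5w - 14) − 6| = 5|w − 4|.
Thus it suffices that |w − 4| < eps/5.
Take delta = eps/5. If 0 < |w − 4| < delta then |(5w - 14) − 6| = 5|w − 4| < 5·(eps/5) = eps.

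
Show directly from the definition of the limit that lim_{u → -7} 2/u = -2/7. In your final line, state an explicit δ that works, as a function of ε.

Let ε > 0. We seek δ > 0 such that 0 < |u + 7| < δ implies |2/u + 2/7| < ε.
|2/u + 2/7| = 2·|-7 − u|/(7·|u|) = 2|u + 7|/(7|u|).
Require δ ≤ 7/2 so that |u| > 7 − 7/2 = 7/2, hence 7|u| > 49/2.
Then |2/u + 2/7| < 2|u + 7|/(49/2), which is < ε when |u + 7| < (49/4)ε.
Take δ = min(7/2, (49/4)ε). Then 0 < |u + 7| < δ gives both |u + 7| < 7/2 and |u + 7| < (49/4)ε, so |2/u + 2/7| < ε.

δ = min(7/2, (49/4)ε)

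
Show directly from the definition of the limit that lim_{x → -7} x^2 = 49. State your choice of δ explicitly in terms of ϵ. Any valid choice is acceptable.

δ = min(1, ϵ/15)

Suppose ϵ > 0. We seek δ > 0 with 0 < |x + 7| < δ ⇒ |x^2 − 49| < ϵ.
Factor: x^2 − 49 = (x + 7)(x - 7), so |x^2 − 49| = |x + 7|·|x - 7|.
Impose δ ≤ 1 so that |x| < 8; then |x - 7| ≤ 15.
Hence |x^2 − 49| ≤ 15|x + 7|, which is < ϵ once |x + 7| < ϵ/15.
Take δ = min(1, ϵ/15). If 0 < |x + 7| < δ then both bounds hold and |x^2 − 49| ≤ 15|x + 7| < 15·(ϵ/15) = ϵ.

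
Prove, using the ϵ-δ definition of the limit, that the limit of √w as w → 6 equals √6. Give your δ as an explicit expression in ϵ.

Let ϵ > 0 be given. We want δ > 0 such that 0 < |w − 6| < δ implies |√w − √6| < ϵ.
Multiplying by the conjugate, |√w − √6| = |w − 6|/(√w + √6).
Restrict δ ≤ 6 so that |w − 6| < 6 forces w > 0, and then √w + √6 > √6.
Hence |√w − √6| < |w − 6|/√6, which is < ϵ once |w − 6| < √6·ϵ.
Take δ = min(6, √6·ϵ). If 0 < |w − 6| < δ then w > 0 and |√w − √6| < |w − 6|/√6 < ϵ.

δ = min(6, √6·ϵ)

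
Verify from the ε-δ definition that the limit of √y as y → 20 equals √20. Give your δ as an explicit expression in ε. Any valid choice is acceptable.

Let ε > 0 be given. We want δ > 0 such that 0 < |y − 20| < δ implies |√y − √20| < ε.
Rationalise: √y − √20 = (y − 20)/(√y + √20), so |√y − √20| = |y − 20|/(√y + √20).
Restrict δ ≤ 20 so that |y − 20| < 20 forces y > 0, and then √y + √20 > √20.
Hence |√y − √20| < |y − 20|/√20, which is < ε once |y − 20| < √20·ε.
Take δ = min(20, √20·ε). If 0 < |y − 20| < δ then y > 0 and |√y − √20| < |y − 20|/√20 < ε.

δ = min(20, √20·ε)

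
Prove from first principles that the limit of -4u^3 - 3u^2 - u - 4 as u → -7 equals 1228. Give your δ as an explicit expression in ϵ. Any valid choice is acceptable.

δ = min(1, ϵ/632)

Let ϵ > 0 be given. We want δ > 0 such that 0 < |u + 7| < δ implies |(-4u^3 - 3u^2 - u - 4) − 1228| < ϵ.
(-4u^3 - 3u^2 - u - 4) − 1228 = -4u^3 - 3u^2 - u - 1232 = (u + 7)(-4u^2 + 25u - 176).
So |(-4u^3 - 3u^2 - u - 4) − 1228| = |u + 7|·|-4u^2 + 25u - 176|.
Assume first that |u + 7| < 1, so |u| < 8. Then |-4u^2 + 25u - 176| ≤ 4·8^2 + 25·8 + 176 = 632.
Hence |(-4u^3 - 3u^2 - u - 4) − 1228| ≤ 632|u + 7| < ϵ provided |u + 7| < ϵ/632.
Take δ = min(1, ϵ/632). Then 0 < |u + 7| < δ gives both |u + 7| < 1 and |u + 7| < ϵ/632, so |(-4u^3 - 3u^2 - u - 4) − 1228| < ϵ.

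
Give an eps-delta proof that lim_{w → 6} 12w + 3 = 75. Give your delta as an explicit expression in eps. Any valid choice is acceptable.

delta = eps/12

Suppose eps > 0. We need delta > 0 so that 0 < |w − 6| < delta implies |(12w + 3) − 75| < eps.
|(12w + 3) − 75| = |12w - 72| = 12|w − 6|.
Thus it suffices that |w − 6| < eps/12.
Take delta = eps/12. If 0 < |w − 6| < delta then |(12w + 3) − 75| = 12|w − 6| < 12·(eps/12) = eps.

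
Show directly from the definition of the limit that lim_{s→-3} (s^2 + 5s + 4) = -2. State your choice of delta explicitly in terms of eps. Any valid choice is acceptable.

delta = min(1, eps/6)

Let eps > 0 be given. We want delta > 0 such that 0 < |s + 3| < delta implies |(s^2 + 5s + 4) + 2| < eps.
(s^2 + 5s + 4) + 2 = s^2 + 5s + 6 = (s + 3)(s + 2).
So |(s^2 + 5s + 4) + 2| = |s + 3|·|s + 2|.
Assume first that |s + 3| < 1, so |s| < 4. Then |s + 2| ≤ 4 + 2 = 6.
Hence |(s^2 + 5s + 4) + 2| ≤ 6|s + 3| < eps provided |s + 3| < eps/6.
Choosing delta = min(1, eps/6) ensures both conditions, hence |(s^2 + 5s + 4) + 2| < eps.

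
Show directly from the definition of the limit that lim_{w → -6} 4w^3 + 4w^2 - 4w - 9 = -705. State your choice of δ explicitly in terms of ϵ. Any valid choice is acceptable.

δ = min(1, ϵ/452)

Let ϵ > 0 be given. We want δ > 0 such that 0 < |w + 6| < δ implies |(4w^3 + 4w^2 - 4w - 9) + 705| < ϵ.
(4w^3 + 4w^2 - 4w - 9) + 705 = 4w^3 + 4w^2 - 4w + 696 = (w + 6)(4w^2 - 20w + 116).
So |(4w^3 + 4w^2 - 4w - 9) + 705| = |w + 6|·|4w^2 - 20w + 116|.
Assume first that |w + 6| < 1, so |w| < 7. Then |4w^2 - 20w + 116| ≤ 4·7^2 + 20·7 + 116 = 452.
Hence |(4w^3 + 4w^2 - 4w - 9) + 705| ≤ 452|w + 6| < ϵ provided |w + 6| < ϵ/452.
Choosing δ = min(1, ϵ/452) ensures both conditions, hence |(4w^3 + 4w^2 - 4w - 9) + 705| < ϵ.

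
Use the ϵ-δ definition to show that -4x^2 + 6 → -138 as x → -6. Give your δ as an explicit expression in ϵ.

δ = min(1, ϵ/52)

Fix ϵ > 0. We want δ > 0 such that 0 < |x + 6| < δ implies |(-4x^2 + 6) + 138| < ϵ.
(-4x^2 + 6) + 138 = -4x^2 + 144 = (x + 6)(-4x + 24).
So |(-4x^2 + 6) + 138| = |x + 6|·|-4x + 24|.
Assume first that |x + 6| < 1, so |x| < 7. Then |-4x + 24| ≤ 4·7 + 24 = 52.
Hence |(-4x^2 + 6) + 138| ≤ 52|x + 6| < ϵ provided |x + 6| < ϵ/52.
Choosing δ = min(1, ϵ/52) ensures both conditions, hence |(-4x^2 + 6) + 138| < ϵ.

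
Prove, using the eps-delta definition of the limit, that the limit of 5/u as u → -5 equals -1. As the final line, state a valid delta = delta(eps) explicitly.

delta = min(5/2, (5/2)eps)

Suppose eps > 0. We seek delta > 0 such that 0 < |u + 5| < delta implies |5/u + 1| < eps.
|5/u + 1| = 5·|-5 − u|/(5·|u|) = 5|u + 5|/(5|u|).
Require delta ≤ 5/2 so that |u| > 5 − 5/2 = 5/2, hence 5|u| > 25/2.
Then |5/u + 1| < 5|u + 5|/(25/2), which is < eps when |u + 5| < (5/2)eps.
Take delta = min(5/2, (5/2)eps). Then 0 < |u + 5| < delta gives both |u + 5| < 5/2 and |u + 5| < (5/2)eps, so |5/u + 1| < eps.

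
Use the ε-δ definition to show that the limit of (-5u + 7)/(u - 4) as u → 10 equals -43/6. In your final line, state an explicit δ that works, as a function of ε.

Fix ε > 0. We want δ > 0 with 0 < |u − 10| < δ ⇒ |(-5u + 7)/(u - 4) + 43/6| < ε.
Combining over a common denominator, (-5u + 7)/(u - 4) + 43/6 = [(-5u + 7)·6 − (-43)·(u - 4)] / [6·(u - 4)] = 13(u − 10) / (6(u - 4)).
So |(-5u + 7)/(u - 4) + 43/6| = 13|u − 10| / (6·|u − 4|).
Require δ ≤ 3, so |u − 4| ≥ |6| − |u − 10| > 6 − 3 = 3.
Hence |(-5u + 7)/(u - 4) + 43/6| < 13|u − 10|/(6·3) = (13/18)|u − 10|, which is < ε once |u − 10| < (18/13)ε.
Take δ = min(3, (18/13)ε). Then 0 < |u − 10| < δ forces both bounds, so |(-5u + 7)/(u - 4) + 43/6| < ε.

δ = min(3, (18/13)ε)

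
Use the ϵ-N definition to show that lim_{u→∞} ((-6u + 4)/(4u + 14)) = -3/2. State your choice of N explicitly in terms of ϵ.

Fix ϵ > 0. We seek N > 0 such that u > N implies |(-6u + 4)/(4u + 14) + 3/2| < ϵ.
(-6u + 4)/(4u + 14) + 3/2 = (4(-6u + 4) − (-6)(4u + 14)) / (4(4u + 14)) = 100/(4(4u + 14)).
For u > 0 we have 4u + 14 > 4u, so |(-6u + 4)/(4u + 14) + 3/2| = 100/(4(4u + 14)) < 100/(4·4u) = (25/4)/u.
Thus |(-6u + 4)/(4u + 14) + 3/2| < ϵ whenever u > (25/4)/ϵ.
Take N = (25/4)/ϵ. If u > N then |(-6u + 4)/(4u + 14) + 3/2| < (25/4)/u < ϵ.

N = (25/4)/ϵ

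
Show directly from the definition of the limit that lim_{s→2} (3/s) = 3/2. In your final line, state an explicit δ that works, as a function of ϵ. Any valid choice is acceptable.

δ = min(1, (2/3)ϵ)

Let ϵ > 0. We seek δ > 0 such that 0 < |s − 2| < δ implies |3/s − (3/2)| < ϵ.
|3/s − (3/2)| = 3·|2 − s|/(2·|s|) = 3|s − 2|/(2|s|).
Restrict δ ≤ 1. Then |s − 2| < 1 gives |s| > 1, so 2|s| > 2.
Then |3/s − (3/2)| < 3|s − 2|/2, which is < ϵ when |s − 2| < (2/3)ϵ.
Take δ = min(1, (2/3)ϵ). Then 0 < |s − 2| < δ gives both |s − 2| < 1 and |s − 2| < (2/3)ϵ, so |3/s − (3/2)| < ϵ.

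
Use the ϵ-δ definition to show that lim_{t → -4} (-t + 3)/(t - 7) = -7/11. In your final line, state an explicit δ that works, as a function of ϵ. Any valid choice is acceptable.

δ = min(11/2, (121/8)ϵ)

Fix ϵ > 0. We want δ > 0 with 0 < |t + 4| < δ ⇒ |(-t + 3)/(t - 7) + 7/11| < ϵ.
Combining over a common denominator, (-t + 3)/(t - 7) + 7/11 = [(-t + 3)·(-11) − 7·(t - 7)] / [(-11)·(t - 7)] = 4(t + 4) / ((-11)(t - 7)).
So |(-t + 3)/(t - 7) + 7/11| = 4|t + 4| / (11·|t − 7|).
Require δ ≤ 11/2, so |t − 7| ≥ |-11| − |t + 4| > 11 − 11/2 = 11/2.
Hence |(-t + 3)/(t - 7) + 7/11| < 4|t + 4|/(11·(11/2)) = (8/121)|t + 4|, which is < ϵ once |t + 4| < (121/8)ϵ.
Take δ = min(11/2, (121/8)ϵ). Then 0 < |t + 4| < δ forces both bounds, so |(-t + 3)/(t - 7) + 7/11| < ϵ.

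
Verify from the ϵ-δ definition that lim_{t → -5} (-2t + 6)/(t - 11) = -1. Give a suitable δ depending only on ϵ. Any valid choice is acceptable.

δ = min(8, 8ϵ)

Let ϵ > 0. We want δ > 0 with 0 < |t + 5| < δ ⇒ |(-2t + 6)/(t - 11) + 1| < ϵ.
Combining over a common denominator, (-2t + 6)/(t - 11) + 1 = [(-2t + 6)·(-16) − 16·(t - 11)] / [(-16)·(t - 11)] = 16(t + 5) / ((-16)(t - 11)).
So |(-2t + 6)/(t - 11) + 1| = 16|t + 5| / (16·|t − 11|).
Restrict δ ≤ 8. Then |t + 5| < 8 gives |t − 11| = |(t + 5) + (-16)| ≥ 16 − 8 = 8.
Hence |(-2t + 6)/(t - 11) + 1| < 16|t + 5|/(16·8) = (1/8)|t + 5|, which is < ϵ once |t + 5| < 8ϵ.
Take δ = min(8, 8ϵ). Then 0 < |t + 5| < δ forces both bounds, so |(-2t + 6)/(t - 11) + 1| < ϵ.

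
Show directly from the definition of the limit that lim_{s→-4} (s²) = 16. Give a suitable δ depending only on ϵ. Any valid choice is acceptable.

δ = min(1, ϵ/9)

Let ϵ > 0. We seek δ > 0 with 0 < |s + 4| < δ ⇒ |s² − 16| < ϵ.
Factor: s² − 16 = (s + 4)(s - 4), so |s² − 16| = |s + 4|·|s - 4|.
Impose δ ≤ 1 so that |s| < 5; then |s - 4| ≤ 9.
Hence |s² − 16| ≤ 9|s + 4|, which is < ϵ once |s + 4| < ϵ/9.
Take δ = min(1, ϵ/9). If 0 < |s + 4| < δ then both bounds hold and |s² − 16| ≤ 9|s + 4| < 9·(ϵ/9) = ϵ.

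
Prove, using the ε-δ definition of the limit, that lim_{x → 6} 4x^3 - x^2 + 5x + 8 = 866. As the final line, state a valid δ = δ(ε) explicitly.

δ = min(1, ε/500)

Fix ε > 0. We want δ > 0 such that 0 < |x − 6| < δ implies |(4x^3 - x^2 + 5x + 8) − 866| < ε.
(4x^3 - x^2 + 5x + 8) − 866 = 4x^3 - x^2 + 5x - 858 = (x − 6)(4x^2 + 23x + 143).
So |(4x^3 - x^2 + 5x + 8) − 866| = |x − 6|·|4x^2 + 23x + 143|.
Assume first that |x − 6| < 1, so |x| < 7. Then |4x^2 + 23x + 143| ≤ 4·7^2 + 23·7 + 143 = 500.
Hence |(4x^3 - x^2 + 5x + 8) − 866| ≤ 500|x − 6| < ε provided |x − 6| < ε/500.
Choosing δ = min(1, ε/500) ensures both conditions, hence |(4x^3 - x^2 + 5x + 8) − 866| < ε.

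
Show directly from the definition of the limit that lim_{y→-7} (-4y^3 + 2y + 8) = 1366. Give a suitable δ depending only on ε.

Let ε > 0 be given. We want δ > 0 such that 0 < |y + 7| < δ implies |(-4y^3 + 2y + 8) − 1366| < ε.
(-4y^3 + 2y + 8) − 1366 = -4y^3 + 2y - 1358 = (y + 7)(-4y^2 + 28y - 194).
So |(-4y^3 + 2y + 8) − 1366| = |y + 7|·|-4y^2 + 28y - 194|.
Require δ ≤ 1. Then |y + 7| < 1 gives |y| < 8, and by the triangle inequality |-4y^2 + 28y - 194| ≤ 4·8^2 + 28·8 + 194 = 674.
Hence |(-4y^3 + 2y + 8) − 1366| ≤ 674|y + 7| < ε provided |y + 7| < ε/674.
Take δ = min(1, ε/674). Then 0 < |y + 7| < δ gives both |y + 7| < 1 and |y + 7| < ε/674, so |(-4y^3 + 2y + 8) − 1366| < ε.

δ = min(1, ε/674)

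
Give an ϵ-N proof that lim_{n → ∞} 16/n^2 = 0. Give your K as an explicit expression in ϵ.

Let ϵ > 0 be given. For n ≥ 1, |16/n^2 − 0| = 16/n^2.
16/n^2 < ϵ ⇔ n^2 > 16/ϵ ⇔ n > (16/ϵ)^{1/2}.
Take K = (16/ϵ)^{1/2}. Then n > K implies 16/n^2 < ϵ.

K = (16/ϵ)^{1/2}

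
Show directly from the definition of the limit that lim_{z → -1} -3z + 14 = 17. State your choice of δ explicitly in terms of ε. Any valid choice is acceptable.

δ = ε/3

Let ε > 0 be given. We need δ > 0 so that 0 < |z + 1| < δ implies |(-3z + 14) − 17| < ε.
Since (-3z + 14) − 17 = -3(z + 1), we have |(-3z + 14) − 17| = 3|z + 1|.
Thus it suffices that |z + 1| < ε/3.
Choosing δ = ε/3 gives |(-3z + 14) − 17| = 3|z + 1| < ε whenever |z + 1| < δ.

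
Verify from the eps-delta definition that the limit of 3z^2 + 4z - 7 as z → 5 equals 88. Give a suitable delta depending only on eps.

delta = min(2, eps/40)

Let eps > 0 be given. We want delta > 0 such that 0 < |z − 5| < delta implies |(3z^2 + 4z - 7) − 88| < eps.
(3z^2 + 4z - 7) − 88 = 3z^2 + 4z - 95 = (z − 5)(3z + 19).
So |(3z^2 + 4z - 7) − 88| = |z − 5|·|3z + 19|.
Require delta ≤ 2. Then |z − 5| < 2 gives |z| < 7, and by the triangle inequality |3z + 19| ≤ 3·7 + 19 = 40.
Hence |(3z^2 + 4z - 7) − 88| ≤ 40|z − 5| < eps provided |z − 5| < eps/40.
Take delta = min(2, eps/40). Then 0 < |z − 5| < delta gives both |z − 5| < 2 and |z − 5| < eps/40, so |(3z^2 + 4z - 7) − 88| < eps.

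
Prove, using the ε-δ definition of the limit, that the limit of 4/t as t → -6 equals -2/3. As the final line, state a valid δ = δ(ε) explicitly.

δ = min(3, (9/2)ε)

Let ε > 0 be given. We seek δ > 0 such that 0 < |t + 6| < δ implies |4/t + 2/3| < ε.
|4/t + 2/3| = 4·|-6 − t|/(6·|t|) = 4|t + 6|/(6|t|).
Require δ ≤ 3 so that |t| > 6 − 3 = 3, hence 6|t| > 18.
Then |4/t + 2/3| < 4|t + 6|/18, which is < ε when |t + 6| < (9/2)ε.
Take δ = min(3, (9/2)ε). Then 0 < |t + 6| < δ gives both |t + 6| < 3 and |t + 6| < (9/2)ε, so |4/t + 2/3| < ε.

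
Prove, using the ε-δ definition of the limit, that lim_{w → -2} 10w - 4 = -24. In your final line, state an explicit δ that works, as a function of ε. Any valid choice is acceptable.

Let ε > 0 be given. We need δ > 0 so that 0 < |w + 2| < δ implies |(10w - 4) + 24| < ε.
|(10w - 4) + 24| = |10w + 20| = 10|w + 2|.
So 10|w + 2| < ε exactly when |w + 2| < ε/10.
Take δ = ε/10. If 0 < |w + 2| < δ then |(10w - 4) + 24| = 10|w + 2| < 10·(ε/10) = ε.

δ = ε/10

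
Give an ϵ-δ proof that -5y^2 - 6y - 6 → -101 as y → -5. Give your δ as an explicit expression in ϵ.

δ = min(1, ϵ/49)

Let ϵ > 0 be given. We want δ > 0 such that 0 < |y + 5| < δ implies |(-5y^2 - 6y - 6) + 101| < ϵ.
(-5y^2 - 6y - 6) + 101 = -5y^2 - 6y + 95 = (y + 5)(-5y + 19).
So |(-5y^2 - 6y - 6) + 101| = |y + 5|·|-5y + 19|.
Assume first that |y + 5| < 1, so |y| < 6. Then |-5y + 19| ≤ 5·6 + 19 = 49.
Hence |(-5y^2 - 6y - 6) + 101| ≤ 49|y + 5| < ϵ provided |y + 5| < ϵ/49.
Take δ = min(1, ϵ/49). Then 0 < |y + 5| < δ gives both |y + 5| < 1 and |y + 5| < ϵ/49, so |(-5y^2 - 6y - 6) + 101| < ϵ.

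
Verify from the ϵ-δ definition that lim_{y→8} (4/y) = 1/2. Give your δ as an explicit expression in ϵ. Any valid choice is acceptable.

δ = min(4, 8ϵ)

Let ϵ > 0 be given. We seek δ > 0 such that 0 < |y − 8| < δ implies |4/y − (1/2)| < ϵ.
|4/y − (1/2)| = 4·|8 − y|/(8·|y|) = 4|y − 8|/(8|y|).
Restrict δ ≤ 4. Then |y − 8| < 4 gives |y| > 4, so 8|y| > 32.
Then |4/y − (1/2)| < 4|y − 8|/32, which is < ϵ when |y − 8| < 8ϵ.
Take δ = min(4, 8ϵ). Then 0 < |y − 8| < δ gives both |y − 8| < 4 and |y − 8| < 8ϵ, so |4/y − (1/2)| < ϵ.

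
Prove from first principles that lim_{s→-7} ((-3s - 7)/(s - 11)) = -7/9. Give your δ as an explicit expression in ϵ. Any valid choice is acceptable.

Let ϵ > 0 be given. We want δ > 0 with 0 < |s + 7| < δ ⇒ |(-3s - 7)/(s - 11) + 7/9| < ϵ.
Combining over a common denominator, (-3s - 7)/(s - 11) + 7/9 = [(-3s - 7)·(-18) − 14·(s - 11)] / [(-18)·(s - 11)] = 40(s + 7) / ((-18)(s - 11)).
So |(-3s - 7)/(s - 11) + 7/9| = 40|s + 7| / (18·|s − 11|).
Restrict δ ≤ 9. Then |s + 7| < 9 gives |s − 11| = |(s + 7) + (-18)| ≥ 18 − 9 = 9.
Hence |(-3s - 7)/(s - 11) + 7/9| < 40|s + 7|/(18·9) = (20/81)|s + 7|, which is < ϵ once |s + 7| < (81/20)ϵ.
Take δ = min(9, (81/20)ϵ). Then 0 < |s + 7| < δ forces both bounds, so |(-3s - 7)/(s - 11) + 7/9| < ϵ.

δ = min(9, (81/20)ϵ)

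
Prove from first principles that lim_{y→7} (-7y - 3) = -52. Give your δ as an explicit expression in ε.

Let ε > 0 be given. We need δ > 0 so that 0 < |y − 7| < δ implies |(-7y - 3) + 52| < ε.
Since (-7y - 3) + 52 = -7(y − 7), we have |(-7y - 3) + 52| = 7|y − 7|.
Thus it suffices that |y − 7| < ε/7.
Choosing δ = ε/7 gives |(-7y - 3) + 52| = 7|y − 7| < ε whenever |y − 7| < δ.

δ = ε/7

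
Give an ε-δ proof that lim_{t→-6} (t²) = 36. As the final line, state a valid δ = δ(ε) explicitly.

Let ε > 0. We seek δ > 0 with 0 < |t + 6| < δ ⇒ |t² − 36| < ε.
Factor: t² − 36 = (t + 6)(t - 6), so |t² − 36| = |t + 6|·|t - 6|.
Restrict δ ≤ 1. Then |t + 6| < 1 gives |t| < 7, so by the triangle inequality |t - 6| ≤ 7 + 6 = 13.
Hence |t² − 36| ≤ 13|t + 6|, which is < ε once |t + 6| < ε/13.
Take δ = min(1, ε/13). If 0 < |t + 6| < δ then both bounds hold and |t² − 36| ≤ 13|t + 6| < 13·(ε/13) = ε.

δ = min(1, ε/13)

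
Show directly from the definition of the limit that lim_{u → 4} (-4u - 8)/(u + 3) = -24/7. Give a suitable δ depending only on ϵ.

Let ϵ > 0. We want δ > 0 with 0 < |u − 4| < δ ⇒ |(-4u - 8)/(u + 3) + 24/7| < ϵ.
Combining over a common denominator, (-4u - 8)/(u + 3) + 24/7 = [(-4u - 8)·7 − (-24)·(u + 3)] / [7·(u + 3)] = -4(u − 4) / (7(u + 3)).
So |(-4u - 8)/(u + 3) + 24/7| = 4|u − 4| / (7·|u + 3|).
Require δ ≤ 7/2, so |u + 3| ≥ |7| − |u − 4| > 7 − 7/2 = 7/2.
Hence |(-4u - 8)/(u + 3) + 24/7| < 4|u − 4|/(7·(7/2)) = (8/49)|u − 4|, which is < ϵ once |u − 4| < (49/8)ϵ.
Take δ = min(7/2, (49/8)ϵ). Then 0 < |u − 4| < δ forces both bounds, so |(-4u - 8)/(u + 3) + 24/7| < ϵ.

δ = min(7/2, (49/8)ϵ)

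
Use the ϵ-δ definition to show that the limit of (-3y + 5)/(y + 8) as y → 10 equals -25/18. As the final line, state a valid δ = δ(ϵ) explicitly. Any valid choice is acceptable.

δ = min(9, (162/29)ϵ)

Let ϵ > 0. We want δ > 0 with 0 < |y − 10| < δ ⇒ |(-3y + 5)/(y + 8) + 25/18| < ϵ.
Combining over a common denominator, (-3y + 5)/(y + 8) + 25/18 = [(-3y + 5)·18 − (-25)·(y + 8)] / [18·(y + 8)] = -29(y − 10) / (18(y + 8)).
So |(-3y + 5)/(y + 8) + 25/18| = 29|y − 10| / (18·|y + 8|).
Require δ ≤ 9, so |y + 8| ≥ |18| − |y − 10| > 18 − 9 = 9.
Hence |(-3y + 5)/(y + 8) + 25/18| < 29|y − 10|/(18·9) = (29/162)|y − 10|, which is < ϵ once |y − 10| < (162/29)ϵ.
Take δ = min(9, (162/29)ϵ). Then 0 < |y − 10| < δ forces both bounds, so |(-3y + 5)/(y + 8) + 25/18| < ϵ.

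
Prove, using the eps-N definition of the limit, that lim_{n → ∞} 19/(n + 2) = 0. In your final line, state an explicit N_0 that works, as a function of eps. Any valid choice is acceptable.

N_0 = 19/eps

Let eps > 0. For n ≥ 1, |19/(n + 2) − 0| = 19/(n + 2) ≤ 19/n.
We need 19/n < eps, i.e. n > 19/eps.
Take N_0 = 19/eps. If n > N_0 then |19/(n + 2)| ≤ 19/n < eps.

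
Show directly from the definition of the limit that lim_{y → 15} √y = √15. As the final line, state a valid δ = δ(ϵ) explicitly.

δ = min(15, √15·ϵ)

Fix ϵ > 0. We want δ > 0 such that 0 < |y − 15| < δ implies |√y − √15| < ϵ.
Multiplying by the conjugate, |√y − √15| = |y − 15|/(√y + √15).
Restrict δ ≤ 15 so that |y − 15| < 15 forces y > 0, and then √y + √15 > √15.
Hence |√y − √15| < |y − 15|/√15, which is < ϵ once |y − 15| < √15·ϵ.
Take δ = min(15, √15·ϵ). If 0 < |y − 15| < δ then y > 0 and |√y − √15| < |y − 15|/√15 < ϵ.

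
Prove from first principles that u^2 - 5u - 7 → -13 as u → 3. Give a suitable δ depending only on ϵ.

Suppose ϵ > 0. We want δ > 0 such that 0 < |u − 3| < δ implies |(u^2 - 5u - 7) + 13| < ϵ.
(u^2 - 5u - 7) + 13 = u^2 - 5u + 6 = (u − 3)(u - 2).
So |(u^2 - 5u - 7) + 13| = |u − 3|·|u - 2|.
Assume first that |u − 3| < 1, so |u| < 4. Then |u - 2| ≤ 4 + 2 = 6.
Hence |(u^2 - 5u - 7) + 13| ≤ 6|u − 3| < ϵ provided |u − 3| < ϵ/6.
Choosing δ = min(1, ϵ/6) ensures both conditions, hence |(u^2 - 5u - 7) + 13| < ϵ.

δ = min(1, ϵ/6)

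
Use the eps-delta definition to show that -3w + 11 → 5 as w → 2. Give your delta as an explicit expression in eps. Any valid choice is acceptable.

delta = eps/3

Let eps > 0. We need delta > 0 so that 0 < |w − 2| < delta implies |(-3w + 11) − 5| < eps.
|(-3w + 11) − 5| = |-3w + 6| = 3|w − 2|.
Thus it suffices that |w − 2| < eps/3.
Choosing delta = eps/3 gives |(-3w + 11) − 5| = 3|w − 2| < eps whenever |w − 2| < delta.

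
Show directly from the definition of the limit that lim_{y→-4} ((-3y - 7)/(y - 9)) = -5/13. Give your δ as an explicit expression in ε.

Let ε > 0 be given. We want δ > 0 with 0 < |y + 4| < δ ⇒ |(-3y - 7)/(y - 9) + 5/13| < ε.
Combining over a common denominator, (-3y - 7)/(y - 9) + 5/13 = [(-3y - 7)·(-13) − 5·(y - 9)] / [(-13)·(y - 9)] = 34(y + 4) / ((-13)(y - 9)).
So |(-3y - 7)/(y - 9) + 5/13| = 34|y + 4| / (13·|y − 9|).
Restrict δ ≤ 13/2. Then |y + 4| < 13/2 gives |y − 9| = |(y + 4) + (-13)| ≥ 13 − 13/2 = 13/2.
Hence |(-3y - 7)/(y - 9) + 5/13| < 34|y + 4|/(13·(13/2)) = (68/169)|y + 4|, which is < ε once |y + 4| < (169/68)ε.
Take δ = min(13/2, (169/68)ε). Then 0 < |y + 4| < δ forces both bounds, so |(-3y - 7)/(y - 9) + 5/13| < ε.

δ = min(13/2, (169/68)ε)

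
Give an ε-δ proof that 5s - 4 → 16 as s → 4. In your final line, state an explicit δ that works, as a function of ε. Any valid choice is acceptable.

Let ε > 0 be given. We need δ > 0 so that 0 < |s − 4| < δ implies |(5s - 4) − 16| < ε.
|(5s - 4) − 16| = |5s - 20| = 5|s − 4|.
Thus it suffices that |s − 4| < ε/5.
Take δ = ε/5. If 0 < |s − 4| < δ then |(5s - 4) − 16| = 5|s − 4| < 5·(ε/5) = ε.

δ = ε/5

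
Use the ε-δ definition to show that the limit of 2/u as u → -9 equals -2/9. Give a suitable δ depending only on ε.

Fix ε > 0. We seek δ > 0 such that 0 < |u + 9| < δ implies |2/u + 2/9| < ε.
|2/u + 2/9| = 2·|-9 − u|/(9·|u|) = 2|u + 9|/(9|u|).
Require δ ≤ 9/2 so that |u| > 9 − 9/2 = 9/2, hence 9|u| > 81/2.
Then |2/u + 2/9| < 2|u + 9|/(81/2), which is < ε when |u + 9| < (81/4)ε.
Take δ = min(9/2, (81/4)ε). Then 0 < |u + 9| < δ gives both |u + 9| < 9/2 and |u + 9| < (81/4)ε, so |2/u + 2/9| < ε.

δ = min(9/2, (81/4)ε)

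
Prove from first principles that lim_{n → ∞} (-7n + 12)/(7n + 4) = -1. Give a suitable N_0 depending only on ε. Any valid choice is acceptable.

N_0 = (16/7)/ε

Let ε > 0. For n ≥ 1, |(-7n + 12)/(7n + 4) + 1| = |112|/(7(7n + 4)) = 112/(7(7n + 4)).
Since 7n + 4 ≥ 7n for n ≥ 1, this is ≤ 112/(7·7n) = (16/7)/n.
So |(-7n + 12)/(7n + 4) + 1| < ε whenever n > (16/7)/ε.
Take N_0 = (16/7)/ε. If n > N_0 then |(-7n + 12)/(7n + 4) + 1| ≤ (16/7)/n < ε.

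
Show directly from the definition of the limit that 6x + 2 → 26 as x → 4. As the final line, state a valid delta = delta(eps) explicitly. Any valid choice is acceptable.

delta = eps/6

Fix eps > 0. We need delta > 0 so that 0 < |x − 4| < delta implies |(6x + 2) − 26| < eps.
|(6x + 2) − 26| = |6x - 24| = 6|x − 4|.
Thus it suffices that |x − 4| < eps/6.
Take delta = eps/6. If 0 < |x − 4| < delta then |(6x + 2) − 26| = 6|x − 4| < 6·(eps/6) = eps.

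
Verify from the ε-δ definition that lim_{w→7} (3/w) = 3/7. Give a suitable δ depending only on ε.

Suppose ε > 0. We seek δ > 0 such that 0 < |w − 7| < δ implies |3/w − (3/7)| < ε.
|3/w − (3/7)| = 3·|7 − w|/(7·|w|) = 3|w − 7|/(7|w|).
Restrict δ ≤ 7/2. Then |w − 7| < 7/2 gives |w| > 7/2, so 7|w| > 49/2.
Then |3/w − (3/7)| < 3|w − 7|/(49/2), which is < ε when |w − 7| < (49/6)ε.
Take δ = min(7/2, (49/6)ε). Then 0 < |w − 7| < δ gives both |w − 7| < 7/2 and |w − 7| < (49/6)ε, so |3/w − (3/7)| < ε.

δ = min(7/2, (49/6)ε)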